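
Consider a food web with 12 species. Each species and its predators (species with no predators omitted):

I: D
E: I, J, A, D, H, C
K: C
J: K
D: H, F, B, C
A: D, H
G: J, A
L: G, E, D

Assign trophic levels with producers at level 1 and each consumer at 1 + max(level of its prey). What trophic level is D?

Trophic level 4

L is a producer → level 1.
E eats L → level 2.
I eats E → level 3.
D eats I (level 3); other prey at levels: L 1, E 2, A 3 → level 4.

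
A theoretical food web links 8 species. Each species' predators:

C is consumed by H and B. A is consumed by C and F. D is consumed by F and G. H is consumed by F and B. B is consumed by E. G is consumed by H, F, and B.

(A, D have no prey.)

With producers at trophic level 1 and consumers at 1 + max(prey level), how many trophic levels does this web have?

Producers (level 1): A, D.
A → C → H → B → E gives E level 5.
No species has a prey at level 5, so no species reaches level 6.

5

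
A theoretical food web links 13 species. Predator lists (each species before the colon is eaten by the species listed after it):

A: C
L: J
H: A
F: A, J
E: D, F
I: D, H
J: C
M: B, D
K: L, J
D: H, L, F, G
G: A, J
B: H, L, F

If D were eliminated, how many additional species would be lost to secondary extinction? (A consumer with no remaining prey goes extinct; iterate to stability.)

1

Remove D.
Round 1: G (all prey gone) → extinct.
No further losses. Total secondary extinctions: 1.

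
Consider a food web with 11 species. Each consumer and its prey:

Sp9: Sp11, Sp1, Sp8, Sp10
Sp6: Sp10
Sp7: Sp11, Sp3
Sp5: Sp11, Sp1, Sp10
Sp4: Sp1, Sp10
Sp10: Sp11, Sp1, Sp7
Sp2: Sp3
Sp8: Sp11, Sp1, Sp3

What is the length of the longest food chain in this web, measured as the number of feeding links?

3 links

One longest chain: Sp11 → Sp7 → Sp10 → Sp5.
It has 4 species and 3 links.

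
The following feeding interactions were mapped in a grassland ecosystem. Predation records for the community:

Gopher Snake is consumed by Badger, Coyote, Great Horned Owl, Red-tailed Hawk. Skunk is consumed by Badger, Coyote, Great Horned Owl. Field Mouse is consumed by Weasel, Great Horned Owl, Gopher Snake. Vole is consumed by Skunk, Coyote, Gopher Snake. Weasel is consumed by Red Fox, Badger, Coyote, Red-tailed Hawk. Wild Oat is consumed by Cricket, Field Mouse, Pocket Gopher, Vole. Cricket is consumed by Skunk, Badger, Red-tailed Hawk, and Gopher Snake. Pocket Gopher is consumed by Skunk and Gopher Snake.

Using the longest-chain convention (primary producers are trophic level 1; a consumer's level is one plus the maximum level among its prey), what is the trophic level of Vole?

Trophic level 2

Wild Oat is a producer → level 1.
Vole eats Wild Oat → level 2.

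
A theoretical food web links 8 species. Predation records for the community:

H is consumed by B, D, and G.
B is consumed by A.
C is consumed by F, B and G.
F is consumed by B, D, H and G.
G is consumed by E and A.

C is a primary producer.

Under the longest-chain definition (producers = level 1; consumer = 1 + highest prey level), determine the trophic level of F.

Trophic level 2

C is a producer → level 1.
F eats C → level 2.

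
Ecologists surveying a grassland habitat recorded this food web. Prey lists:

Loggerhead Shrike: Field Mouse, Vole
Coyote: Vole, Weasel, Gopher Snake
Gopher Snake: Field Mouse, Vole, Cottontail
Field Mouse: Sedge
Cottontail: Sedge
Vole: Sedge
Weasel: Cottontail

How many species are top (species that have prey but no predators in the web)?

Top species (has prey, but nothing eats it): Loggerhead Shrike, Coyote.
Count: 2.

2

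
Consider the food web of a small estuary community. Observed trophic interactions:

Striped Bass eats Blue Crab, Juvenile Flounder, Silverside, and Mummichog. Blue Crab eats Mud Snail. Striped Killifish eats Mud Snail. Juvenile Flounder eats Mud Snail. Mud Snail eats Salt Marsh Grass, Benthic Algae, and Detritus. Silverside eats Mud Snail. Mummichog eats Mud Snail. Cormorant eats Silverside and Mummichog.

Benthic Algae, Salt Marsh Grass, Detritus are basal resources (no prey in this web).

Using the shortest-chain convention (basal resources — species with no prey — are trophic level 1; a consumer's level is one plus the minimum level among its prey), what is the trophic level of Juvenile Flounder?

Trophic level 3

Benthic Algae has no prey (basal) → level 1.
Mud Snail eats Benthic Algae → level 2.
Juvenile Flounder eats Mud Snail → level 3.
No prey of Juvenile Flounder is below level 2, so 3 is the minimum.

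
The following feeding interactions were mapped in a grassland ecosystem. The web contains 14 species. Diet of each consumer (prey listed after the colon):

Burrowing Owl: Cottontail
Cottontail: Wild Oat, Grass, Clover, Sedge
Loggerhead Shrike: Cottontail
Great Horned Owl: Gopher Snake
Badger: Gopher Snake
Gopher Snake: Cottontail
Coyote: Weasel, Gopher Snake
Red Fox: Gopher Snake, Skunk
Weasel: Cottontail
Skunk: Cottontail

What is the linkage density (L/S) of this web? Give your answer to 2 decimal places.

L/S = 1.07

There are L = 15 links among S = 14 species.
L/S = 15/14 = 1.0714 ≈ 1.07.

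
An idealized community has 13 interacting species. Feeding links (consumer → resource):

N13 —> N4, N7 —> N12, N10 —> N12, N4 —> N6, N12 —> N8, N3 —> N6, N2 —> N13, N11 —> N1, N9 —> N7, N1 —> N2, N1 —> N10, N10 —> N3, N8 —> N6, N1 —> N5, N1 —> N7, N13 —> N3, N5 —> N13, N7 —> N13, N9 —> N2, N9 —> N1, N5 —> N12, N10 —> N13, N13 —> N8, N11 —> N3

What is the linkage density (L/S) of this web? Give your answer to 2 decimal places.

L/S = 1.85

There are L = 24 links among S = 13 species.
L/S = 24/13 = 1.8462 ≈ 1.85.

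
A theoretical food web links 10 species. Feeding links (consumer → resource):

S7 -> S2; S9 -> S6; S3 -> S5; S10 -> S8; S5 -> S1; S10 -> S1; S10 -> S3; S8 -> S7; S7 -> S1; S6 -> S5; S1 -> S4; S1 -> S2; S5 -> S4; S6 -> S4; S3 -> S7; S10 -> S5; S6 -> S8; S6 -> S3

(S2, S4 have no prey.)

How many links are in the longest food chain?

One longest chain: S2 → S1 → S7 → S3 → S6 → S9.
It has 6 species and 5 links.

5 links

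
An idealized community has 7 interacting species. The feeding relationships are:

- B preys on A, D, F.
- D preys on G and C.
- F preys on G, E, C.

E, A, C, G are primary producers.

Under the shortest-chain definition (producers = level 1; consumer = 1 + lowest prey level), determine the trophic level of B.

A is a producer → level 1.
B eats A → level 2.

Trophic level 2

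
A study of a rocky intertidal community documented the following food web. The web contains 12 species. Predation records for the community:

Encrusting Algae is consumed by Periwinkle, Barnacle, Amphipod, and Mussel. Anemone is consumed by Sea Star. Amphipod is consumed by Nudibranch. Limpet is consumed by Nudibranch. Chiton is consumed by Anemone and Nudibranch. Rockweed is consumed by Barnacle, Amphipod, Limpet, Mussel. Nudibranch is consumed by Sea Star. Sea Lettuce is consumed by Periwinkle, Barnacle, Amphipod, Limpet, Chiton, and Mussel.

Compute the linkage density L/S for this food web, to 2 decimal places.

There are L = 20 links among S = 12 species.
L/S = 20/12 = 1.6667 ≈ 1.67.

L/S = 1.67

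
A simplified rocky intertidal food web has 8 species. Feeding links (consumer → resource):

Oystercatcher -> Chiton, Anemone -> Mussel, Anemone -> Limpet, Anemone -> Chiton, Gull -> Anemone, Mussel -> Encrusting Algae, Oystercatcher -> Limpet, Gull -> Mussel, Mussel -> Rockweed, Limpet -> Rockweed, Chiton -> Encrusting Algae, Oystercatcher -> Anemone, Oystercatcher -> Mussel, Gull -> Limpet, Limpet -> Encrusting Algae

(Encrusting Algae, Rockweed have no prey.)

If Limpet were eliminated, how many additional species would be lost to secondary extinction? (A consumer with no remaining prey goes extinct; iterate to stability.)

0

Remove Limpet.
Every predator of it retains at least one other prey: Anemone still has Chiton, Mussel; Oystercatcher still has Chiton, Mussel, Anemone; Gull still has Mussel, Anemone.
No consumer loses all prey, so no secondary extinctions occur.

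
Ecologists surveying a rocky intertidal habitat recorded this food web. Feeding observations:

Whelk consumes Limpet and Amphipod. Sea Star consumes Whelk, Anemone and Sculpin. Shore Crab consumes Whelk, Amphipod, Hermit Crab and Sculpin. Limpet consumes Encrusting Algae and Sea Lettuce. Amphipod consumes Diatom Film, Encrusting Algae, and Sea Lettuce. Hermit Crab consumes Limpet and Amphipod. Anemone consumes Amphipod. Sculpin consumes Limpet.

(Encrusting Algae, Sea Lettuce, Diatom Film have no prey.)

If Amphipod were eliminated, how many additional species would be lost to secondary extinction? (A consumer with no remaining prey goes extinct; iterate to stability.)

1

Remove Amphipod.
Round 1: Anemone (all prey gone) → extinct.
No further losses. Total secondary extinctions: 1.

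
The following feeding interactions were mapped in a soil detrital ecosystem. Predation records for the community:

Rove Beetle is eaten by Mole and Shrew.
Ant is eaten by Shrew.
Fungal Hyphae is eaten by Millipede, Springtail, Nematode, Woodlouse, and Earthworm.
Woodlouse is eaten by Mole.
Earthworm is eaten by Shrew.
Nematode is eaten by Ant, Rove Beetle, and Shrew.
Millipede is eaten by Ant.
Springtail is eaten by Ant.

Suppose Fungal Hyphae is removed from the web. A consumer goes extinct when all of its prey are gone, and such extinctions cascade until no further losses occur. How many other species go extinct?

9

Remove Fungal Hyphae.
Round 1: Woodlouse (all prey gone), Springtail (all prey gone), Millipede (all prey gone), Earthworm (all prey gone), Nematode (all prey gone) → extinct.
Round 2: Ant (all prey gone), Rove Beetle (all prey gone) → extinct.
Round 3: Shrew (all prey gone), Mole (all prey gone) → extinct.
No further losses. Total secondary extinctions: 9.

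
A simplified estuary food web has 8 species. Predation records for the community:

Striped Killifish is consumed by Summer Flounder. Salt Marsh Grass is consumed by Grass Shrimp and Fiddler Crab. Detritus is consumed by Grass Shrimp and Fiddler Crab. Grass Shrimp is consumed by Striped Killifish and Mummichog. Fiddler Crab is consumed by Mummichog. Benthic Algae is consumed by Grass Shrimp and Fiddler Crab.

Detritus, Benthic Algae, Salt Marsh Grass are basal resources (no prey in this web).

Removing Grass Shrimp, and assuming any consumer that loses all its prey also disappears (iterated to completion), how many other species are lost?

2

Remove Grass Shrimp.
Round 1: Striped Killifish (all prey gone) → extinct.
Round 2: Summer Flounder (all prey gone) → extinct.
No further losses. Total secondary extinctions: 2.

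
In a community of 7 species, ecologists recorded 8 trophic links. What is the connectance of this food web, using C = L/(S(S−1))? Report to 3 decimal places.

C = 0.190

The web has S = 7 species and L = 8 feeding links.
C = L / (S(S−1)) = 8 / 42 = 0.1905 ≈ 0.190.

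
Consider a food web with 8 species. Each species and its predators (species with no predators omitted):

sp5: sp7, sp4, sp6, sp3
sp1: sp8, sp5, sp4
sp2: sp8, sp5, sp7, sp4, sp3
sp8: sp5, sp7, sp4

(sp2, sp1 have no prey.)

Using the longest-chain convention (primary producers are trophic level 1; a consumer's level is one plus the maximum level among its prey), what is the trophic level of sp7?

sp2 is a producer → level 1.
sp8 eats sp2 (level 1); other prey at levels: sp1 1 → level 2.
sp5 eats sp8 (level 2); other prey at levels: sp2 1, sp1 1 → level 3.
sp7 eats sp5 (level 3); other prey at levels: sp2 1, sp8 2 → level 4.

Trophic level 4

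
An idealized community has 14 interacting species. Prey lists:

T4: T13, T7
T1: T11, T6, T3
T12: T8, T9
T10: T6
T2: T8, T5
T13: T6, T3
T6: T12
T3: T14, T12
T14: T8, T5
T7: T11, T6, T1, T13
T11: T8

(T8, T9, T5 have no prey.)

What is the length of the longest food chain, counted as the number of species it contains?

6 species

One longest chain: T8 → T14 → T3 → T1 → T7 → T4.
It has 6 species and 5 links.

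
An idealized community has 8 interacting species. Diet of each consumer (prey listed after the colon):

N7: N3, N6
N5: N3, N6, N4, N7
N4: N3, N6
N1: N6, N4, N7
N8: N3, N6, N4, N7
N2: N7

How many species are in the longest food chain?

One longest chain: N3 → N4 → N5.
It has 3 species and 2 links.

3 species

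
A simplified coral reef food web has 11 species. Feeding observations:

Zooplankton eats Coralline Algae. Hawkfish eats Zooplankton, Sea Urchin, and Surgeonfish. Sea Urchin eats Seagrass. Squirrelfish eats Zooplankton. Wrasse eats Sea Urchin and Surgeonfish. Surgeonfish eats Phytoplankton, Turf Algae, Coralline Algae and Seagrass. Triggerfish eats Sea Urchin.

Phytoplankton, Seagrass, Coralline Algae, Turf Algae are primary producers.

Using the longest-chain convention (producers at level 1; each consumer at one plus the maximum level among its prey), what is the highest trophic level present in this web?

Producers (level 1): Phytoplankton, Seagrass, Coralline Algae, Turf Algae.
Phytoplankton → Surgeonfish → Wrasse gives Wrasse level 3.
No species has a prey at level 3, so no species reaches level 4.

3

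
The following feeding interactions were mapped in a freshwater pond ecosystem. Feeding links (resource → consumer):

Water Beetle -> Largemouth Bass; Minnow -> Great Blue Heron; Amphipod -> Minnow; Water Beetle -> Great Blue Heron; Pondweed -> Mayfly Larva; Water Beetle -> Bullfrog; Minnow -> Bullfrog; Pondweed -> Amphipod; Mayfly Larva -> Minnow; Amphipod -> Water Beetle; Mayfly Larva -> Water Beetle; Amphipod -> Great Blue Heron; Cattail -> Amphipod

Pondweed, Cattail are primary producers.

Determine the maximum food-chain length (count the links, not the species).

One longest chain: Pondweed → Amphipod → Minnow → Bullfrog.
It has 4 species and 3 links.

3 links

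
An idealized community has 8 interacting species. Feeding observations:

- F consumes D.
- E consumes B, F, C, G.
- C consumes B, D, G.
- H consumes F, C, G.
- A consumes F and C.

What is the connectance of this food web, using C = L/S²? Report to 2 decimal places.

C = 0.20

The web has S = 8 species and L = 13 feeding links.
C = L / S² = 13 / 64 = 0.2031 ≈ 0.20.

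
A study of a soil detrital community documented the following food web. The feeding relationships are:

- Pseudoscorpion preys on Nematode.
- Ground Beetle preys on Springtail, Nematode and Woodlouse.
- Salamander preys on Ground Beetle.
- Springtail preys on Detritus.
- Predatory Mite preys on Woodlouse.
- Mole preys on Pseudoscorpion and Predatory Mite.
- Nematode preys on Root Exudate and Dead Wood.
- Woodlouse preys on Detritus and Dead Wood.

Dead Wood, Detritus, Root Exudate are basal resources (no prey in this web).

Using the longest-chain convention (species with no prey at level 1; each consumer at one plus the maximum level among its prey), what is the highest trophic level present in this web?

4

Basal resources (level 1): Dead Wood, Detritus, Root Exudate.
Dead Wood → Nematode → Pseudoscorpion → Mole gives Mole level 4.
No species has a prey at level 4, so no species reaches level 5.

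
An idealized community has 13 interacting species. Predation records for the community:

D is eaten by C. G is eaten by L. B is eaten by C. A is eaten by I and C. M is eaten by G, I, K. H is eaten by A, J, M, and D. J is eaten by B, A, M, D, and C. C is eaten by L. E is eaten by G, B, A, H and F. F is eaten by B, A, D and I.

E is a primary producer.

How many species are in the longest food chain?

One longest chain: E → H → J → D → C → L.
It has 6 species and 5 links.

6 species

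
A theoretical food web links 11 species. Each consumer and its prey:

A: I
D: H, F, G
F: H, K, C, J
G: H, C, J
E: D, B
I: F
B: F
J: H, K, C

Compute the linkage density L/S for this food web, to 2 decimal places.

L/S = 1.64

There are L = 18 links among S = 11 species.
L/S = 18/11 = 1.6364 ≈ 1.64.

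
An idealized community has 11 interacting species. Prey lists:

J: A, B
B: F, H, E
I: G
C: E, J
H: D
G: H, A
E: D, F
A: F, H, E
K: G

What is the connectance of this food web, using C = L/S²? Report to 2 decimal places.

C = 0.14

The web has S = 11 species and L = 17 feeding links.
C = L / S² = 17 / 121 = 0.1405 ≈ 0.14.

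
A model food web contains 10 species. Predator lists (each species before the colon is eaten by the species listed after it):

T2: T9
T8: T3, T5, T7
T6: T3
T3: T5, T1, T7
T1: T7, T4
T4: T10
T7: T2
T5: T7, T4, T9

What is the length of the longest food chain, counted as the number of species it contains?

6 species

One longest chain: T8 → T3 → T5 → T7 → T2 → T9.
It has 6 species and 5 links.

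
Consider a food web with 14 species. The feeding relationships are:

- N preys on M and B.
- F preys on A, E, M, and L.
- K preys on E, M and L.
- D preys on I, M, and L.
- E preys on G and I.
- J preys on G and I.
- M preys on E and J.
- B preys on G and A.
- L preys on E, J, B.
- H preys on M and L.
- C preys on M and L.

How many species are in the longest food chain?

One longest chain: G → E → M → N.
It has 4 species and 3 links.

4 species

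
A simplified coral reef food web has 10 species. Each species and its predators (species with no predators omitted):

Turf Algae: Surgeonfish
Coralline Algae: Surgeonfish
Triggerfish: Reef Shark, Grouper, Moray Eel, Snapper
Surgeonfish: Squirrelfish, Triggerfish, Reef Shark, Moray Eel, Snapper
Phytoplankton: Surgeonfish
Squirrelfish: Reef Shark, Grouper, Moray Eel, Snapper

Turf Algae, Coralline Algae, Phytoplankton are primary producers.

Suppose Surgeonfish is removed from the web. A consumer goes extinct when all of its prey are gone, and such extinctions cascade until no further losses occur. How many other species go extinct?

Remove Surgeonfish.
Round 1: Squirrelfish (all prey gone), Triggerfish (all prey gone) → extinct.
Round 2: Reef Shark (all prey gone), Grouper (all prey gone), Moray Eel (all prey gone), Snapper (all prey gone) → extinct.
No further losses. Total secondary extinctions: 6.

6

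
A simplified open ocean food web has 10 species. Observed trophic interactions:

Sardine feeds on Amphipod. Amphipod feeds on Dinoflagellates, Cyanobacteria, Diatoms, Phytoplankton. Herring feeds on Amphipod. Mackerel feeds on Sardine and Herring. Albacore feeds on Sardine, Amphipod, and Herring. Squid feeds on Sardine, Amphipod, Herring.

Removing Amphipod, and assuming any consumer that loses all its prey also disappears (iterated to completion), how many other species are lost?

5

Remove Amphipod.
Round 1: Sardine (all prey gone), Herring (all prey gone) → extinct.
Round 2: Albacore (all prey gone), Mackerel (all prey gone), Squid (all prey gone) → extinct.
No further losses. Total secondary extinctions: 5.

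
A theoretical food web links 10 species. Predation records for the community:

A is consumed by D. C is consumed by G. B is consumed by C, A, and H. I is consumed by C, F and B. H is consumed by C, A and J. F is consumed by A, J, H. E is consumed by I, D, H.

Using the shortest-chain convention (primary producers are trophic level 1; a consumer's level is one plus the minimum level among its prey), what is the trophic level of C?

E is a producer → level 1.
I eats E → level 2.
C eats I → level 3.
No prey of C is below level 2, so 3 is the minimum.

Trophic level 3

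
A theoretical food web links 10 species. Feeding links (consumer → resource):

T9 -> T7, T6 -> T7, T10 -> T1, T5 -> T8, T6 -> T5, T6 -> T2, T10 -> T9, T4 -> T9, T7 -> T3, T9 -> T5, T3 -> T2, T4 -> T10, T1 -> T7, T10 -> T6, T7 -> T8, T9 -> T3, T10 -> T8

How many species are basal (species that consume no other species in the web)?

Basal species (no prey listed): T2, T8.
Count: 2.

2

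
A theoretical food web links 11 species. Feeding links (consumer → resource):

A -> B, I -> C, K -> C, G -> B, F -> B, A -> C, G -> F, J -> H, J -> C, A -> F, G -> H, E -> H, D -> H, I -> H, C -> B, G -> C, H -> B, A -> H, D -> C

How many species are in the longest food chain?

One longest chain: B → H → A.
It has 3 species and 2 links.

3 species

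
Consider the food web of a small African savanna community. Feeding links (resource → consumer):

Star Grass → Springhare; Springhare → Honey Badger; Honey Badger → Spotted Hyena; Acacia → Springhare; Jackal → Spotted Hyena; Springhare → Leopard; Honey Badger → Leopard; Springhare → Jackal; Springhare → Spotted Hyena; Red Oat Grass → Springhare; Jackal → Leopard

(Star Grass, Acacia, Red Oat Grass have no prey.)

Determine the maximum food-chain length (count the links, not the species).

3 links

One longest chain: Star Grass → Springhare → Honey Badger → Spotted Hyena.
It has 4 species and 3 links.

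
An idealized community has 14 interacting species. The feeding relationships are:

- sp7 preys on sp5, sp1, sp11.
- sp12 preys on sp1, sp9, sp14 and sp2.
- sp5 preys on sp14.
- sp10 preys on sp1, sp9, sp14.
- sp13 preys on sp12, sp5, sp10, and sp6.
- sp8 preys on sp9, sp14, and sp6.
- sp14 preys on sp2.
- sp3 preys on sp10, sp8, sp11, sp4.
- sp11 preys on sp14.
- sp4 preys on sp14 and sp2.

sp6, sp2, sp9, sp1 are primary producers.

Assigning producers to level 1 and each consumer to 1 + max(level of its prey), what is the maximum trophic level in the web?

4

Producers (level 1): sp6, sp2, sp9, sp1.
sp2 → sp14 → sp11 → sp3 gives sp3 level 4.
No species has a prey at level 4, so no species reaches level 5.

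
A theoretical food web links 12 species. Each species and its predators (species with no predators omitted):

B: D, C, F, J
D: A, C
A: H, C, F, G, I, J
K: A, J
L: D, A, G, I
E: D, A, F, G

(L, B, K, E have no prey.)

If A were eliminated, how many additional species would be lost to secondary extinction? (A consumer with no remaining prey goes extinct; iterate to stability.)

1

Remove A.
Round 1: H (all prey gone) → extinct.
No further losses. Total secondary extinctions: 1.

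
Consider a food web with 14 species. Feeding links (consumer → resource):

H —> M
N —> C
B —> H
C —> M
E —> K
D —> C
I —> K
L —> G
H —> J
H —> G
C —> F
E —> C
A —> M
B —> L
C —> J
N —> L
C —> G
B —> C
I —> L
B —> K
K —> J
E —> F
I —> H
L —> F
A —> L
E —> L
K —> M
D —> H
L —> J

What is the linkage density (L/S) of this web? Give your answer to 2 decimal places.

L/S = 2.07

There are L = 29 links among S = 14 species.
L/S = 29/14 = 2.0714 ≈ 2.07.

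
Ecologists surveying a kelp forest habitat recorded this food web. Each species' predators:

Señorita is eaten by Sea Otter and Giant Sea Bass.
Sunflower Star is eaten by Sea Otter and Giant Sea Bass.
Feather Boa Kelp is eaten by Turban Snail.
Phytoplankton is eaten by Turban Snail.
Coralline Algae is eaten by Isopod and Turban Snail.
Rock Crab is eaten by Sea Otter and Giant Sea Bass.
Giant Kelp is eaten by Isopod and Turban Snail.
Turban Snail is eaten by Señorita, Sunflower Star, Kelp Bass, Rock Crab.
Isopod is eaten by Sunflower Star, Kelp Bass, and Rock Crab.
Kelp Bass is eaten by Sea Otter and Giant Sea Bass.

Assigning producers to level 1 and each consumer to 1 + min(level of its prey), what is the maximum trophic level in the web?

Producers (level 1): Giant Kelp, Phytoplankton, Coralline Algae, Feather Boa Kelp.
Following each consumer down to its lowest-level prey: Giant Kelp → Isopod → Sunflower Star → Sea Otter (levels 1 through 4).
All prey of Sea Otter (Sunflower Star 3, Señorita 3, Rock Crab 3, Kelp Bass 3) are at level 3 or above, so Sea Otter is at level 1 + 3 = 4.
Every consumer has at least one prey at level 3 or below, so none exceeds level 4.

4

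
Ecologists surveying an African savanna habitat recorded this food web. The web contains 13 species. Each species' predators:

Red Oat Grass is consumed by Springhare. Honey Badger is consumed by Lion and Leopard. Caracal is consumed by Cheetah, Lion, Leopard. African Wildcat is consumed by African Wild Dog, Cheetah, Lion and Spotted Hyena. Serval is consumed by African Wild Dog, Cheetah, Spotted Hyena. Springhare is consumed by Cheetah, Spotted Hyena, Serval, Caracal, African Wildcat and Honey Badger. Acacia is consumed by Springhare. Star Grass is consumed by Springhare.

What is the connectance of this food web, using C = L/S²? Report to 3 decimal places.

C = 0.124

The web has S = 13 species and L = 21 feeding links.
C = L / S² = 21 / 169 = 0.1243 ≈ 0.124.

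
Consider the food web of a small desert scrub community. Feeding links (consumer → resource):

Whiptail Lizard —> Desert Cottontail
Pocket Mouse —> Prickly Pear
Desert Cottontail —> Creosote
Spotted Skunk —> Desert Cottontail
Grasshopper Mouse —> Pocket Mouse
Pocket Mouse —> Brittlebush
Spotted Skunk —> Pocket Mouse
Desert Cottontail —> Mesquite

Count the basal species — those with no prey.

4

Basal species (no prey listed): Brittlebush, Creosote, Prickly Pear, Mesquite.
Count: 4.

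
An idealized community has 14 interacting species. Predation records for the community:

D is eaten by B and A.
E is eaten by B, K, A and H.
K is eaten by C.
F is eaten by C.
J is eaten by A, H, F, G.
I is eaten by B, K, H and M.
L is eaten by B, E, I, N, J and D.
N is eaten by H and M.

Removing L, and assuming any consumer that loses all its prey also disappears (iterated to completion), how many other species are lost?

13

Remove L.
Round 1: I (all prey gone), D (all prey gone), E (all prey gone), N (all prey gone), J (all prey gone) → extinct.
Round 2: G (all prey gone), H (all prey gone), B (all prey gone), K (all prey gone), A (all prey gone), F (all prey gone), M (all prey gone) → extinct.
Round 3: C (all prey gone) → extinct.
No further losses. Total secondary extinctions: 13.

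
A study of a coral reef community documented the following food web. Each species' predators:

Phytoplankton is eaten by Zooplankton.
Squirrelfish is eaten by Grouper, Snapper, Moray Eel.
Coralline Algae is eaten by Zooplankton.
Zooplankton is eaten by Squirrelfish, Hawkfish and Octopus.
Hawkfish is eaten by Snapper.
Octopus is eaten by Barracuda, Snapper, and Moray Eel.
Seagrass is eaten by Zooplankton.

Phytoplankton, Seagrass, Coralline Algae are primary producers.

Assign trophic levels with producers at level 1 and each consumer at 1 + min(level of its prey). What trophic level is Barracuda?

Phytoplankton is a producer → level 1.
Zooplankton eats Phytoplankton → level 2.
Octopus eats Zooplankton → level 3.
Barracuda eats Octopus → level 4.
No prey of Barracuda is below level 3, so 4 is the minimum.

Trophic level 4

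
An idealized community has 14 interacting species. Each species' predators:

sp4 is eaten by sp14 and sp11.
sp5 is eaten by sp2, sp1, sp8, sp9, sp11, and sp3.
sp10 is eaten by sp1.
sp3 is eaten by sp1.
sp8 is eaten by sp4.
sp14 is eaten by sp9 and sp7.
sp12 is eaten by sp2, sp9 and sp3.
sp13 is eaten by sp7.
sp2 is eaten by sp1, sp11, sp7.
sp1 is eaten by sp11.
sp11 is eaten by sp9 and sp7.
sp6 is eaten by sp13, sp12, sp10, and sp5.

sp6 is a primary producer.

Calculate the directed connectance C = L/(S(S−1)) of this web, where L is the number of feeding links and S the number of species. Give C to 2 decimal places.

C = 0.15

The web has S = 14 species and L = 27 feeding links.
C = L / (S(S−1)) = 27 / 182 = 0.1484 ≈ 0.15.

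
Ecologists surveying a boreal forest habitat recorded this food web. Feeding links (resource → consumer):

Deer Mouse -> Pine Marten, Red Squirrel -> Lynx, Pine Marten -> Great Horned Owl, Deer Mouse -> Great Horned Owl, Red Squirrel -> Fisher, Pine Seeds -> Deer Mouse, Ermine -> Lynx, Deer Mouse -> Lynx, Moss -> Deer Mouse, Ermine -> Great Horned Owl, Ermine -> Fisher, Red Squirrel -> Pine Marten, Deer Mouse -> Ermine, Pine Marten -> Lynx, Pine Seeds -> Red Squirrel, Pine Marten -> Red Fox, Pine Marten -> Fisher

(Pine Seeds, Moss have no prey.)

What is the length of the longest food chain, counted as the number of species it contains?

4 species

One longest chain: Pine Seeds → Deer Mouse → Pine Marten → Red Fox.
It has 4 species and 3 links.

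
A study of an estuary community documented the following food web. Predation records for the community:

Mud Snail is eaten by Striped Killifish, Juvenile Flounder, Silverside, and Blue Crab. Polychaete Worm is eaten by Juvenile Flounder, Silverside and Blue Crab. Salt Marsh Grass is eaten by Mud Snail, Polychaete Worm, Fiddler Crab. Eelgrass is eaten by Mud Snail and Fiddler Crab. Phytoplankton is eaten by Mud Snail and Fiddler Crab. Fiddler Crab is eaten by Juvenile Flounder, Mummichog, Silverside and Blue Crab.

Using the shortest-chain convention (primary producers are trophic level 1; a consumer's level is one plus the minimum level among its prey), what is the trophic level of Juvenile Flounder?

Salt Marsh Grass is a producer → level 1.
Polychaete Worm eats Salt Marsh Grass → level 2.
Juvenile Flounder eats Polychaete Worm → level 3.
No prey of Juvenile Flounder is below level 2, so 3 is the minimum.

Trophic level 3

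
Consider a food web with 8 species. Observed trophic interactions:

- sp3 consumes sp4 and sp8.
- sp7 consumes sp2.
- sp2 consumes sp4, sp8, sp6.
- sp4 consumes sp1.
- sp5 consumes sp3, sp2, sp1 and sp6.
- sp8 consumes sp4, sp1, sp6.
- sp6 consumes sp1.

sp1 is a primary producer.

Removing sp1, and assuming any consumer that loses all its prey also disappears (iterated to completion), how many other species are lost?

Remove sp1.
Round 1: sp6 (all prey gone), sp4 (all prey gone) → extinct.
Round 2: sp8 (all prey gone) → extinct.
Round 3: sp3 (all prey gone), sp2 (all prey gone) → extinct.
Round 4: sp7 (all prey gone), sp5 (all prey gone) → extinct.
No further losses. Total secondary extinctions: 7.

7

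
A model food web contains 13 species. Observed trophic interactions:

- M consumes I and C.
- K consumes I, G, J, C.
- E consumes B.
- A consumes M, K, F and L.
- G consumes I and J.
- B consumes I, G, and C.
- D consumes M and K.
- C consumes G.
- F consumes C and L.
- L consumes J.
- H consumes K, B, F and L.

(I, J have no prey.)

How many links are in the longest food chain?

4 links

One longest chain: I → G → C → F → H.
It has 5 species and 4 links.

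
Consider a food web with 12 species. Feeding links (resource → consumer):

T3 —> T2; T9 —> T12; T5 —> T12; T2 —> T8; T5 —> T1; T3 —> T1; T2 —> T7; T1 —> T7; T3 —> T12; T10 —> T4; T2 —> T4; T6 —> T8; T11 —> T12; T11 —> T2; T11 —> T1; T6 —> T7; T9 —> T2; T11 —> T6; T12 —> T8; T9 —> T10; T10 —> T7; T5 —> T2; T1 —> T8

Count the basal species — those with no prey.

Basal species (no prey listed): T11, T5, T9, T3.
Count: 4.

4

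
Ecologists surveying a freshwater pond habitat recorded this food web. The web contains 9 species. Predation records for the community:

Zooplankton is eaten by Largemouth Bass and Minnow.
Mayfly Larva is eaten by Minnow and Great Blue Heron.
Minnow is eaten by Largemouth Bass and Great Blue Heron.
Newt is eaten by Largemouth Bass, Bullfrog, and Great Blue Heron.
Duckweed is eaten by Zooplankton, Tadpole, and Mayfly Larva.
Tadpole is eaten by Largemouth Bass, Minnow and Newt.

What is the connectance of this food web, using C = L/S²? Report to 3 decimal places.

The web has S = 9 species and L = 15 feeding links.
C = L / S² = 15 / 81 = 0.1852 ≈ 0.185.

C = 0.185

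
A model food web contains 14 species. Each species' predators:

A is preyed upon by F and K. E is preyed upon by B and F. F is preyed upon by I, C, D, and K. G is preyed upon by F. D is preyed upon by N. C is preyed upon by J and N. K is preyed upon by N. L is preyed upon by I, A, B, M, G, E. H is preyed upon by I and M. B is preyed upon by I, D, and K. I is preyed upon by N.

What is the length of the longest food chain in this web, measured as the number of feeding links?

One longest chain: L → E → F → C → J.
It has 5 species and 4 links.

4 links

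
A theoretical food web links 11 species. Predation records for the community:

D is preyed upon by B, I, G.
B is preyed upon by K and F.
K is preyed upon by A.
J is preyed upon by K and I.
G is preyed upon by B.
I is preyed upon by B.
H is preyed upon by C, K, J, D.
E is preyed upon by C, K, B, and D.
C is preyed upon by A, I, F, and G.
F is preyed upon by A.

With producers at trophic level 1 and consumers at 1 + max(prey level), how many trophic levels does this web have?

6

Producers (level 1): E, H.
E → D → I → B → F → A gives A level 6.
No species has a prey at level 6, so no species reaches level 7.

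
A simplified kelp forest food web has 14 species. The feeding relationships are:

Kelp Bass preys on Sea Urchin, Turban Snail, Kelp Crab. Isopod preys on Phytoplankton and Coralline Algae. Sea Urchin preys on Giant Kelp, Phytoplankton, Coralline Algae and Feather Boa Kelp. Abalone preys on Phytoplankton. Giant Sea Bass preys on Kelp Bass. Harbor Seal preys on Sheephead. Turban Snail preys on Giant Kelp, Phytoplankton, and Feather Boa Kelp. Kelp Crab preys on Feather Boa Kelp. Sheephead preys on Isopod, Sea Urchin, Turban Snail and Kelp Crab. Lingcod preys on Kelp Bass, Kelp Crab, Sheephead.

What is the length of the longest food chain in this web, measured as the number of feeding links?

One longest chain: Feather Boa Kelp → Kelp Crab → Kelp Bass → Giant Sea Bass.
It has 4 species and 3 links.

3 links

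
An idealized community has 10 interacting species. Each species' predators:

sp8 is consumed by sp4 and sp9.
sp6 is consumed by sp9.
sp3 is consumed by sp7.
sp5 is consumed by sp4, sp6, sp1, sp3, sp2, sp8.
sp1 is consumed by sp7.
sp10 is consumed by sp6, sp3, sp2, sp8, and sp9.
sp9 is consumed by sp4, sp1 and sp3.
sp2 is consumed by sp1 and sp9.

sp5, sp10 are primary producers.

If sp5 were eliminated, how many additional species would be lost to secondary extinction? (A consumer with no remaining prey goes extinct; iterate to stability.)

0

Remove sp5.
Every predator of it retains at least one other prey: sp6 still has sp10; sp2 still has sp10; sp8 still has sp10; sp3 still has sp10, sp9; sp4 still has sp8, sp9; sp1 still has sp2, sp9.
No consumer loses all prey, so no secondary extinctions occur.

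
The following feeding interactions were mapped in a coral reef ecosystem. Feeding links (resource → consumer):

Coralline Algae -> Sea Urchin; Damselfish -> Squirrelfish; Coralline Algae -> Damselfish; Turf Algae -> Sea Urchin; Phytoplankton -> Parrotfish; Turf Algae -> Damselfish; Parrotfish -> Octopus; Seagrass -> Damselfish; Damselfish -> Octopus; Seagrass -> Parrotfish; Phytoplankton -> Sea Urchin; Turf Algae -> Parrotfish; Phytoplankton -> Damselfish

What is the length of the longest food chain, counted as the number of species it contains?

One longest chain: Turf Algae → Damselfish → Squirrelfish.
It has 3 species and 2 links.

3 species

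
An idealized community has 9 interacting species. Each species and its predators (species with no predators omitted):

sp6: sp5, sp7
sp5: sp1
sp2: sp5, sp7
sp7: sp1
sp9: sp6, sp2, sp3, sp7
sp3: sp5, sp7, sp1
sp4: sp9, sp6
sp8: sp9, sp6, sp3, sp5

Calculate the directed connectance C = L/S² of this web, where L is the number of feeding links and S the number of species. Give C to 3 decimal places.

C = 0.235

The web has S = 9 species and L = 19 feeding links.
C = L / S² = 19 / 81 = 0.2346 ≈ 0.235.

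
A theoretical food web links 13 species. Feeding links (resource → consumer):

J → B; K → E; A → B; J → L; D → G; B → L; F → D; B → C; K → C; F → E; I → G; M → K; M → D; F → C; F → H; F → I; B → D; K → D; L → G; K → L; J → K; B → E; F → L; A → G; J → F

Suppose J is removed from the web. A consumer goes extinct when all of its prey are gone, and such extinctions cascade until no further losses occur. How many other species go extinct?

3

Remove J.
Round 1: F (all prey gone) → extinct.
Round 2: I (all prey gone), H (all prey gone) → extinct.
No further losses. Total secondary extinctions: 3.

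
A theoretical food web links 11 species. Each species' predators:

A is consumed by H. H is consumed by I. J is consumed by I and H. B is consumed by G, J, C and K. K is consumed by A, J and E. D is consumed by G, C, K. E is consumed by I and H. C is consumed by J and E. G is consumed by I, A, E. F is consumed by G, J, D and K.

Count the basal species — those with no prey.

Basal species (no prey listed): F, B.
Count: 2.

2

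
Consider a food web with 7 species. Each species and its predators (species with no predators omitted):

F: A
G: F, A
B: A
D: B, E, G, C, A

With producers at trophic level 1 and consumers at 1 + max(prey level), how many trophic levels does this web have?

4

Producers (level 1): D.
D → G → F → A gives A level 4.
No species has a prey at level 4, so no species reaches level 5.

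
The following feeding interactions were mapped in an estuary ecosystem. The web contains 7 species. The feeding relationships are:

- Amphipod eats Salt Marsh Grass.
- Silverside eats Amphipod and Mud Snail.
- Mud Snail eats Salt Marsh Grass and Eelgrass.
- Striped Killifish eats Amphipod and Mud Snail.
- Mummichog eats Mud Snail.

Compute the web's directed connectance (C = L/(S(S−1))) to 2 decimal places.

The web has S = 7 species and L = 8 feeding links.
C = L / (S(S−1)) = 8 / 42 = 0.1905 ≈ 0.19.

C = 0.19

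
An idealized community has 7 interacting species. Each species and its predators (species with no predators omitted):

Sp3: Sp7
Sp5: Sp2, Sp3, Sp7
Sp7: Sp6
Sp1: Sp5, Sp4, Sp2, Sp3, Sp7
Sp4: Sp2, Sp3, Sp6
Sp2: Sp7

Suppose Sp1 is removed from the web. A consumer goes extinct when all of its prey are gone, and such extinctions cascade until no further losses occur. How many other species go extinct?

Remove Sp1.
Round 1: Sp5 (all prey gone), Sp4 (all prey gone) → extinct.
Round 2: Sp2 (all prey gone), Sp3 (all prey gone) → extinct.
Round 3: Sp7 (all prey gone) → extinct.
Round 4: Sp6 (all prey gone) → extinct.
No further losses. Total secondary extinctions: 6.

6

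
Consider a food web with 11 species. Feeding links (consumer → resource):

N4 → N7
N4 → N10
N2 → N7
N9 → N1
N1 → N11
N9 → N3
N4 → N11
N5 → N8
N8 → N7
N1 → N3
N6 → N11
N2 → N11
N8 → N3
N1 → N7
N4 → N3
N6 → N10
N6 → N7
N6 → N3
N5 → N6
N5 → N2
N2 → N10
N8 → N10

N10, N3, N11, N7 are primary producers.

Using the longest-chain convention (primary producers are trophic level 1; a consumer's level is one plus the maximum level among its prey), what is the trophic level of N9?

Trophic level 3

N3 is a producer → level 1.
N1 eats N3 (level 1); other prey at levels: N11 1, N7 1 → level 2.
N9 eats N1 (level 2); other prey at levels: N3 1 → level 3.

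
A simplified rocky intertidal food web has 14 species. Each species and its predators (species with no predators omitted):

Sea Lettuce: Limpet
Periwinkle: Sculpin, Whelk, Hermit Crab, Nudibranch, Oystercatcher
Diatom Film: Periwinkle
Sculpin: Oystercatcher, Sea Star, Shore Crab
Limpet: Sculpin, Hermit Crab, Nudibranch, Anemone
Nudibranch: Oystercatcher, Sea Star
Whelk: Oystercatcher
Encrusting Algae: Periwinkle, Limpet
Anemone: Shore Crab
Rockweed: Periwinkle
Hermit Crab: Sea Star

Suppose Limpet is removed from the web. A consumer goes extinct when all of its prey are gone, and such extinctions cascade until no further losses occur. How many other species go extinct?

Remove Limpet.
Round 1: Anemone (all prey gone) → extinct.
No further losses. Total secondary extinctions: 1.

1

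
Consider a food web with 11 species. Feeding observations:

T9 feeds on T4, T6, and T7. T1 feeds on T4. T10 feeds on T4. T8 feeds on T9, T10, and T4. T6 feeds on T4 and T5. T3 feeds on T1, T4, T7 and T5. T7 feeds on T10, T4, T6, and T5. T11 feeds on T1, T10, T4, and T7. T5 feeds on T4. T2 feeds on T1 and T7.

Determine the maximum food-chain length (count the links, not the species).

One longest chain: T4 → T5 → T6 → T7 → T9 → T8.
It has 6 species and 5 links.

5 links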